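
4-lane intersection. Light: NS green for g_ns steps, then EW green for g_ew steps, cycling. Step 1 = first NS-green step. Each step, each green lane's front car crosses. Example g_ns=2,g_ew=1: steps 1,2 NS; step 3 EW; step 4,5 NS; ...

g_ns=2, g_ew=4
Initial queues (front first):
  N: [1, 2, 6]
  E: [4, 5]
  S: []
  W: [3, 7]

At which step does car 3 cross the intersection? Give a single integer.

Step 1 [NS]: N:car1-GO,E:wait,S:empty,W:wait | queues: N=2 E=2 S=0 W=2
Step 2 [NS]: N:car2-GO,E:wait,S:empty,W:wait | queues: N=1 E=2 S=0 W=2
Step 3 [EW]: N:wait,E:car4-GO,S:wait,W:car3-GO | queues: N=1 E=1 S=0 W=1
Step 4 [EW]: N:wait,E:car5-GO,S:wait,W:car7-GO | queues: N=1 E=0 S=0 W=0
Step 5 [EW]: N:wait,E:empty,S:wait,W:empty | queues: N=1 E=0 S=0 W=0
Step 6 [EW]: N:wait,E:empty,S:wait,W:empty | queues: N=1 E=0 S=0 W=0
Step 7 [NS]: N:car6-GO,E:wait,S:empty,W:wait | queues: N=0 E=0 S=0 W=0
Car 3 crosses at step 3

3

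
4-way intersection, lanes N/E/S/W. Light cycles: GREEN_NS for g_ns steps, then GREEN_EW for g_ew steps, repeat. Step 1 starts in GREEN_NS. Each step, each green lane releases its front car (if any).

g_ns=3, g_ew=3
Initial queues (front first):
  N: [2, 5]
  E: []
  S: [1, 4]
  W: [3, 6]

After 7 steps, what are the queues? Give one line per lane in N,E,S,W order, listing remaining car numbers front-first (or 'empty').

Step 1 [NS]: N:car2-GO,E:wait,S:car1-GO,W:wait | queues: N=1 E=0 S=1 W=2
Step 2 [NS]: N:car5-GO,E:wait,S:car4-GO,W:wait | queues: N=0 E=0 S=0 W=2
Step 3 [NS]: N:empty,E:wait,S:empty,W:wait | queues: N=0 E=0 S=0 W=2
Step 4 [EW]: N:wait,E:empty,S:wait,W:car3-GO | queues: N=0 E=0 S=0 W=1
Step 5 [EW]: N:wait,E:empty,S:wait,W:car6-GO | queues: N=0 E=0 S=0 W=0

N: empty
E: empty
S: empty
W: empty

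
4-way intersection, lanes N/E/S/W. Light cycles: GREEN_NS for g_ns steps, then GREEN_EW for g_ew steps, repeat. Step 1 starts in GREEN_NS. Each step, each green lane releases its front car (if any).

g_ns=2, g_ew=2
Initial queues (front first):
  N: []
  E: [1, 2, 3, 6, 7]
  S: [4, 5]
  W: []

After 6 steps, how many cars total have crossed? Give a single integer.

Answer: 4

Derivation:
Step 1 [NS]: N:empty,E:wait,S:car4-GO,W:wait | queues: N=0 E=5 S=1 W=0
Step 2 [NS]: N:empty,E:wait,S:car5-GO,W:wait | queues: N=0 E=5 S=0 W=0
Step 3 [EW]: N:wait,E:car1-GO,S:wait,W:empty | queues: N=0 E=4 S=0 W=0
Step 4 [EW]: N:wait,E:car2-GO,S:wait,W:empty | queues: N=0 E=3 S=0 W=0
Step 5 [NS]: N:empty,E:wait,S:empty,W:wait | queues: N=0 E=3 S=0 W=0
Step 6 [NS]: N:empty,E:wait,S:empty,W:wait | queues: N=0 E=3 S=0 W=0
Cars crossed by step 6: 4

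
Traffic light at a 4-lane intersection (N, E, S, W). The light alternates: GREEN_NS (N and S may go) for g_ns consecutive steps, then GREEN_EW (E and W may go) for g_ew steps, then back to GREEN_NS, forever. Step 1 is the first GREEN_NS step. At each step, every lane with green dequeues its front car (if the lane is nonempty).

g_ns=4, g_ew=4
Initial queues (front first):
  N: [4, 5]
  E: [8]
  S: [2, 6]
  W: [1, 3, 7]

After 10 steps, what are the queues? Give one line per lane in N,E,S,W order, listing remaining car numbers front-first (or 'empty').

Step 1 [NS]: N:car4-GO,E:wait,S:car2-GO,W:wait | queues: N=1 E=1 S=1 W=3
Step 2 [NS]: N:car5-GO,E:wait,S:car6-GO,W:wait | queues: N=0 E=1 S=0 W=3
Step 3 [NS]: N:empty,E:wait,S:empty,W:wait | queues: N=0 E=1 S=0 W=3
Step 4 [NS]: N:empty,E:wait,S:empty,W:wait | queues: N=0 E=1 S=0 W=3
Step 5 [EW]: N:wait,E:car8-GO,S:wait,W:car1-GO | queues: N=0 E=0 S=0 W=2
Step 6 [EW]: N:wait,E:empty,S:wait,W:car3-GO | queues: N=0 E=0 S=0 W=1
Step 7 [EW]: N:wait,E:empty,S:wait,W:car7-GO | queues: N=0 E=0 S=0 W=0

N: empty
E: empty
S: empty
W: empty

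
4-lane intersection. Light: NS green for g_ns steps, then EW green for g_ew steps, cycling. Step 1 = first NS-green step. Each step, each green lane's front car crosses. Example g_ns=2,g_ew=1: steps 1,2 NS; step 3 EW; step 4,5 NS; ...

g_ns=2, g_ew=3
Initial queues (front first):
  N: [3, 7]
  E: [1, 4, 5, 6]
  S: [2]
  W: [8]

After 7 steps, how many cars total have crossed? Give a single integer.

Answer: 7

Derivation:
Step 1 [NS]: N:car3-GO,E:wait,S:car2-GO,W:wait | queues: N=1 E=4 S=0 W=1
Step 2 [NS]: N:car7-GO,E:wait,S:empty,W:wait | queues: N=0 E=4 S=0 W=1
Step 3 [EW]: N:wait,E:car1-GO,S:wait,W:car8-GO | queues: N=0 E=3 S=0 W=0
Step 4 [EW]: N:wait,E:car4-GO,S:wait,W:empty | queues: N=0 E=2 S=0 W=0
Step 5 [EW]: N:wait,E:car5-GO,S:wait,W:empty | queues: N=0 E=1 S=0 W=0
Step 6 [NS]: N:empty,E:wait,S:empty,W:wait | queues: N=0 E=1 S=0 W=0
Step 7 [NS]: N:empty,E:wait,S:empty,W:wait | queues: N=0 E=1 S=0 W=0
Cars crossed by step 7: 7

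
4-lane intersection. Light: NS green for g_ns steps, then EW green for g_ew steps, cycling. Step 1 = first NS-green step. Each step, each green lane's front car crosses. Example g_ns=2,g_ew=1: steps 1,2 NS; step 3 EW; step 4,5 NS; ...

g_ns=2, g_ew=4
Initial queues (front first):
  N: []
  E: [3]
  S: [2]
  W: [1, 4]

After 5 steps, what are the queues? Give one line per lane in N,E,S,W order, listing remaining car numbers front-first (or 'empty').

Step 1 [NS]: N:empty,E:wait,S:car2-GO,W:wait | queues: N=0 E=1 S=0 W=2
Step 2 [NS]: N:empty,E:wait,S:empty,W:wait | queues: N=0 E=1 S=0 W=2
Step 3 [EW]: N:wait,E:car3-GO,S:wait,W:car1-GO | queues: N=0 E=0 S=0 W=1
Step 4 [EW]: N:wait,E:empty,S:wait,W:car4-GO | queues: N=0 E=0 S=0 W=0

N: empty
E: empty
S: empty
W: empty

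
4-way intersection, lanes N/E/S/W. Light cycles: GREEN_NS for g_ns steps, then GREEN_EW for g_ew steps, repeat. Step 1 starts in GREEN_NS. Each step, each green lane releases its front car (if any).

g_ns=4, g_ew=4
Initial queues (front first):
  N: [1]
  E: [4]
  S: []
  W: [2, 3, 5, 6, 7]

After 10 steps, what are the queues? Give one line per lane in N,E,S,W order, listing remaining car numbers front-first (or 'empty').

Step 1 [NS]: N:car1-GO,E:wait,S:empty,W:wait | queues: N=0 E=1 S=0 W=5
Step 2 [NS]: N:empty,E:wait,S:empty,W:wait | queues: N=0 E=1 S=0 W=5
Step 3 [NS]: N:empty,E:wait,S:empty,W:wait | queues: N=0 E=1 S=0 W=5
Step 4 [NS]: N:empty,E:wait,S:empty,W:wait | queues: N=0 E=1 S=0 W=5
Step 5 [EW]: N:wait,E:car4-GO,S:wait,W:car2-GO | queues: N=0 E=0 S=0 W=4
Step 6 [EW]: N:wait,E:empty,S:wait,W:car3-GO | queues: N=0 E=0 S=0 W=3
Step 7 [EW]: N:wait,E:empty,S:wait,W:car5-GO | queues: N=0 E=0 S=0 W=2
Step 8 [EW]: N:wait,E:empty,S:wait,W:car6-GO | queues: N=0 E=0 S=0 W=1
Step 9 [NS]: N:empty,E:wait,S:empty,W:wait | queues: N=0 E=0 S=0 W=1
Step 10 [NS]: N:empty,E:wait,S:empty,W:wait | queues: N=0 E=0 S=0 W=1

N: empty
E: empty
S: empty
W: 7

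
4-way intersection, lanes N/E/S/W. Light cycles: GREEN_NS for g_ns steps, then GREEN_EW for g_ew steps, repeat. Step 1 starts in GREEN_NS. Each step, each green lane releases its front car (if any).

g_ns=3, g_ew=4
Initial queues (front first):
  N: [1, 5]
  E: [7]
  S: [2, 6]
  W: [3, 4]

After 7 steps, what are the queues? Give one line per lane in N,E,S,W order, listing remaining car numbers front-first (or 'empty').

Step 1 [NS]: N:car1-GO,E:wait,S:car2-GO,W:wait | queues: N=1 E=1 S=1 W=2
Step 2 [NS]: N:car5-GO,E:wait,S:car6-GO,W:wait | queues: N=0 E=1 S=0 W=2
Step 3 [NS]: N:empty,E:wait,S:empty,W:wait | queues: N=0 E=1 S=0 W=2
Step 4 [EW]: N:wait,E:car7-GO,S:wait,W:car3-GO | queues: N=0 E=0 S=0 W=1
Step 5 [EW]: N:wait,E:empty,S:wait,W:car4-GO | queues: N=0 E=0 S=0 W=0

N: empty
E: empty
S: empty
W: empty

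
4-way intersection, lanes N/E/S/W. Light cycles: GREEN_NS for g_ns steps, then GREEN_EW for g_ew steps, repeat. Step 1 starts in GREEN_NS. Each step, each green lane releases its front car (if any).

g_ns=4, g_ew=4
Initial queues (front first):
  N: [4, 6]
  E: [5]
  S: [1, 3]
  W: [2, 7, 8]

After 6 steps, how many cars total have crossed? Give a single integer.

Answer: 7

Derivation:
Step 1 [NS]: N:car4-GO,E:wait,S:car1-GO,W:wait | queues: N=1 E=1 S=1 W=3
Step 2 [NS]: N:car6-GO,E:wait,S:car3-GO,W:wait | queues: N=0 E=1 S=0 W=3
Step 3 [NS]: N:empty,E:wait,S:empty,W:wait | queues: N=0 E=1 S=0 W=3
Step 4 [NS]: N:empty,E:wait,S:empty,W:wait | queues: N=0 E=1 S=0 W=3
Step 5 [EW]: N:wait,E:car5-GO,S:wait,W:car2-GO | queues: N=0 E=0 S=0 W=2
Step 6 [EW]: N:wait,E:empty,S:wait,W:car7-GO | queues: N=0 E=0 S=0 W=1
Cars crossed by step 6: 7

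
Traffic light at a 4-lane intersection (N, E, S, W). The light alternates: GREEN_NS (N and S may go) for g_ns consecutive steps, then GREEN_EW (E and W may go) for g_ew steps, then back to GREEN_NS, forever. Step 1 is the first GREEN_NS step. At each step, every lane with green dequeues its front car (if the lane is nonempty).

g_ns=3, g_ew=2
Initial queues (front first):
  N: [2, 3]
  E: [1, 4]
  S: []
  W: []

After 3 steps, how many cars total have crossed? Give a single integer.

Step 1 [NS]: N:car2-GO,E:wait,S:empty,W:wait | queues: N=1 E=2 S=0 W=0
Step 2 [NS]: N:car3-GO,E:wait,S:empty,W:wait | queues: N=0 E=2 S=0 W=0
Step 3 [NS]: N:empty,E:wait,S:empty,W:wait | queues: N=0 E=2 S=0 W=0
Cars crossed by step 3: 2

Answer: 2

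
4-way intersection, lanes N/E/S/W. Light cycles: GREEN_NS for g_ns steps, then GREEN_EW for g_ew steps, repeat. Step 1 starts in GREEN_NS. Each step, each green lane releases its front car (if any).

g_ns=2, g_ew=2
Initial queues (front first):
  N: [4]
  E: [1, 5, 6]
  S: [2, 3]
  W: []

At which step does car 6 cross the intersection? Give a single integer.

Step 1 [NS]: N:car4-GO,E:wait,S:car2-GO,W:wait | queues: N=0 E=3 S=1 W=0
Step 2 [NS]: N:empty,E:wait,S:car3-GO,W:wait | queues: N=0 E=3 S=0 W=0
Step 3 [EW]: N:wait,E:car1-GO,S:wait,W:empty | queues: N=0 E=2 S=0 W=0
Step 4 [EW]: N:wait,E:car5-GO,S:wait,W:empty | queues: N=0 E=1 S=0 W=0
Step 5 [NS]: N:empty,E:wait,S:empty,W:wait | queues: N=0 E=1 S=0 W=0
Step 6 [NS]: N:empty,E:wait,S:empty,W:wait | queues: N=0 E=1 S=0 W=0
Step 7 [EW]: N:wait,E:car6-GO,S:wait,W:empty | queues: N=0 E=0 S=0 W=0
Car 6 crosses at step 7

7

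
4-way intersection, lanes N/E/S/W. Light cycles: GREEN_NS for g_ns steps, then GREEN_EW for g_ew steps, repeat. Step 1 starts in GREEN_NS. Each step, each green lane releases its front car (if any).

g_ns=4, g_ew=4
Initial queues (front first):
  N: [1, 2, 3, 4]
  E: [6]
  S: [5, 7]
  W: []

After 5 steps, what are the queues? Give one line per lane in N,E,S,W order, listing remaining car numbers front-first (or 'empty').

Step 1 [NS]: N:car1-GO,E:wait,S:car5-GO,W:wait | queues: N=3 E=1 S=1 W=0
Step 2 [NS]: N:car2-GO,E:wait,S:car7-GO,W:wait | queues: N=2 E=1 S=0 W=0
Step 3 [NS]: N:car3-GO,E:wait,S:empty,W:wait | queues: N=1 E=1 S=0 W=0
Step 4 [NS]: N:car4-GO,E:wait,S:empty,W:wait | queues: N=0 E=1 S=0 W=0
Step 5 [EW]: N:wait,E:car6-GO,S:wait,W:empty | queues: N=0 E=0 S=0 W=0

N: empty
E: empty
S: empty
W: empty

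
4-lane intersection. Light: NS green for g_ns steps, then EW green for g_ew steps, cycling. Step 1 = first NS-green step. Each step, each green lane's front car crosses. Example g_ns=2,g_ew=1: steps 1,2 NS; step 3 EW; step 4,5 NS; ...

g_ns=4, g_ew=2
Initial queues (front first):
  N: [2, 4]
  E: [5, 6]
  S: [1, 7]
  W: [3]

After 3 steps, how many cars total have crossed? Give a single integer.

Step 1 [NS]: N:car2-GO,E:wait,S:car1-GO,W:wait | queues: N=1 E=2 S=1 W=1
Step 2 [NS]: N:car4-GO,E:wait,S:car7-GO,W:wait | queues: N=0 E=2 S=0 W=1
Step 3 [NS]: N:empty,E:wait,S:empty,W:wait | queues: N=0 E=2 S=0 W=1
Cars crossed by step 3: 4

Answer: 4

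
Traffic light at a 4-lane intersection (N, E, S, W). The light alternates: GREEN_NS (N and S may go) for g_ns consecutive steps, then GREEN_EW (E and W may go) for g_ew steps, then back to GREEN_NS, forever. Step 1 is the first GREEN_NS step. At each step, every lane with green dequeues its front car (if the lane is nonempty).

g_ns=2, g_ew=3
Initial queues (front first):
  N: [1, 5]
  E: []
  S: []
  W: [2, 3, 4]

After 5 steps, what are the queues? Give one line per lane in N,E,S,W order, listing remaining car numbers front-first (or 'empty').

Step 1 [NS]: N:car1-GO,E:wait,S:empty,W:wait | queues: N=1 E=0 S=0 W=3
Step 2 [NS]: N:car5-GO,E:wait,S:empty,W:wait | queues: N=0 E=0 S=0 W=3
Step 3 [EW]: N:wait,E:empty,S:wait,W:car2-GO | queues: N=0 E=0 S=0 W=2
Step 4 [EW]: N:wait,E:empty,S:wait,W:car3-GO | queues: N=0 E=0 S=0 W=1
Step 5 [EW]: N:wait,E:empty,S:wait,W:car4-GO | queues: N=0 E=0 S=0 W=0

N: empty
E: empty
S: empty
W: empty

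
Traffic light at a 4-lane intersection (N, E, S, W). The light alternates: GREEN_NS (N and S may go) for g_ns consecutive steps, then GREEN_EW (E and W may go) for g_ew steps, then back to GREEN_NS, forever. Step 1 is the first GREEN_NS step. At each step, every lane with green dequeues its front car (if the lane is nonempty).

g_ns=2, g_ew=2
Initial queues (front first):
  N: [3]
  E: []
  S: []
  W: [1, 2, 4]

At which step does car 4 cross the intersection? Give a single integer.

Step 1 [NS]: N:car3-GO,E:wait,S:empty,W:wait | queues: N=0 E=0 S=0 W=3
Step 2 [NS]: N:empty,E:wait,S:empty,W:wait | queues: N=0 E=0 S=0 W=3
Step 3 [EW]: N:wait,E:empty,S:wait,W:car1-GO | queues: N=0 E=0 S=0 W=2
Step 4 [EW]: N:wait,E:empty,S:wait,W:car2-GO | queues: N=0 E=0 S=0 W=1
Step 5 [NS]: N:empty,E:wait,S:empty,W:wait | queues: N=0 E=0 S=0 W=1
Step 6 [NS]: N:empty,E:wait,S:empty,W:wait | queues: N=0 E=0 S=0 W=1
Step 7 [EW]: N:wait,E:empty,S:wait,W:car4-GO | queues: N=0 E=0 S=0 W=0
Car 4 crosses at step 7

7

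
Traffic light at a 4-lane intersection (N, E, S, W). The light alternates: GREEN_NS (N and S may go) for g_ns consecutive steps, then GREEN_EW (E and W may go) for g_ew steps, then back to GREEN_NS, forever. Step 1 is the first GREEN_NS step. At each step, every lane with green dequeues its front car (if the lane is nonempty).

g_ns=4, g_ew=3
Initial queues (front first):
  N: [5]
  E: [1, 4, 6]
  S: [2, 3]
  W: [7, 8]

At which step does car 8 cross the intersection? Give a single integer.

Step 1 [NS]: N:car5-GO,E:wait,S:car2-GO,W:wait | queues: N=0 E=3 S=1 W=2
Step 2 [NS]: N:empty,E:wait,S:car3-GO,W:wait | queues: N=0 E=3 S=0 W=2
Step 3 [NS]: N:empty,E:wait,S:empty,W:wait | queues: N=0 E=3 S=0 W=2
Step 4 [NS]: N:empty,E:wait,S:empty,W:wait | queues: N=0 E=3 S=0 W=2
Step 5 [EW]: N:wait,E:car1-GO,S:wait,W:car7-GO | queues: N=0 E=2 S=0 W=1
Step 6 [EW]: N:wait,E:car4-GO,S:wait,W:car8-GO | queues: N=0 E=1 S=0 W=0
Step 7 [EW]: N:wait,E:car6-GO,S:wait,W:empty | queues: N=0 E=0 S=0 W=0
Car 8 crosses at step 6

6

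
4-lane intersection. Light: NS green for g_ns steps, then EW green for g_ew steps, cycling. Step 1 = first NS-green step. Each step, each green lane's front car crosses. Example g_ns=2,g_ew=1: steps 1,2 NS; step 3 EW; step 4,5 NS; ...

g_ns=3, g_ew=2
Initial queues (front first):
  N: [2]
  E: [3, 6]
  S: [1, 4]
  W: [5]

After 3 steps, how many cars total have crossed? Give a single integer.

Step 1 [NS]: N:car2-GO,E:wait,S:car1-GO,W:wait | queues: N=0 E=2 S=1 W=1
Step 2 [NS]: N:empty,E:wait,S:car4-GO,W:wait | queues: N=0 E=2 S=0 W=1
Step 3 [NS]: N:empty,E:wait,S:empty,W:wait | queues: N=0 E=2 S=0 W=1
Cars crossed by step 3: 3

Answer: 3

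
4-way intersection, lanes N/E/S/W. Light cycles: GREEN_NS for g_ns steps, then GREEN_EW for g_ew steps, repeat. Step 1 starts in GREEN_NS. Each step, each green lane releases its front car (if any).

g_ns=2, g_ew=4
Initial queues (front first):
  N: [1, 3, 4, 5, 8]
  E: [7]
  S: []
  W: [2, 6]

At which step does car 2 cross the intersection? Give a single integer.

Step 1 [NS]: N:car1-GO,E:wait,S:empty,W:wait | queues: N=4 E=1 S=0 W=2
Step 2 [NS]: N:car3-GO,E:wait,S:empty,W:wait | queues: N=3 E=1 S=0 W=2
Step 3 [EW]: N:wait,E:car7-GO,S:wait,W:car2-GO | queues: N=3 E=0 S=0 W=1
Step 4 [EW]: N:wait,E:empty,S:wait,W:car6-GO | queues: N=3 E=0 S=0 W=0
Step 5 [EW]: N:wait,E:empty,S:wait,W:empty | queues: N=3 E=0 S=0 W=0
Step 6 [EW]: N:wait,E:empty,S:wait,W:empty | queues: N=3 E=0 S=0 W=0
Step 7 [NS]: N:car4-GO,E:wait,S:empty,W:wait | queues: N=2 E=0 S=0 W=0
Step 8 [NS]: N:car5-GO,E:wait,S:empty,W:wait | queues: N=1 E=0 S=0 W=0
Step 9 [EW]: N:wait,E:empty,S:wait,W:empty | queues: N=1 E=0 S=0 W=0
Step 10 [EW]: N:wait,E:empty,S:wait,W:empty | queues: N=1 E=0 S=0 W=0
Step 11 [EW]: N:wait,E:empty,S:wait,W:empty | queues: N=1 E=0 S=0 W=0
Step 12 [EW]: N:wait,E:empty,S:wait,W:empty | queues: N=1 E=0 S=0 W=0
Step 13 [NS]: N:car8-GO,E:wait,S:empty,W:wait | queues: N=0 E=0 S=0 W=0
Car 2 crosses at step 3

3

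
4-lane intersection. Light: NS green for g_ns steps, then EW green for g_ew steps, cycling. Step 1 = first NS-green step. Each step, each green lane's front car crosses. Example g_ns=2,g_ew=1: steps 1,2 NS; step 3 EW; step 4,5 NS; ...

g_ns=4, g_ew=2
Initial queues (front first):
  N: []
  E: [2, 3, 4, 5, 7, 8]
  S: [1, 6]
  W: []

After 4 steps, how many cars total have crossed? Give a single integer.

Step 1 [NS]: N:empty,E:wait,S:car1-GO,W:wait | queues: N=0 E=6 S=1 W=0
Step 2 [NS]: N:empty,E:wait,S:car6-GO,W:wait | queues: N=0 E=6 S=0 W=0
Step 3 [NS]: N:empty,E:wait,S:empty,W:wait | queues: N=0 E=6 S=0 W=0
Step 4 [NS]: N:empty,E:wait,S:empty,W:wait | queues: N=0 E=6 S=0 W=0
Cars crossed by step 4: 2

Answer: 2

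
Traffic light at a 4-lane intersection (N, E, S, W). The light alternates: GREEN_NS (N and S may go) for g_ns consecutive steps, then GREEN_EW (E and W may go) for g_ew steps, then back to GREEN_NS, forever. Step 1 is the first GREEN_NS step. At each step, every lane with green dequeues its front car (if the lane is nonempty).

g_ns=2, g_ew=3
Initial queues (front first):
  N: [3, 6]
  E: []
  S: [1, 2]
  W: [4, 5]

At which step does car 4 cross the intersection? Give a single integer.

Step 1 [NS]: N:car3-GO,E:wait,S:car1-GO,W:wait | queues: N=1 E=0 S=1 W=2
Step 2 [NS]: N:car6-GO,E:wait,S:car2-GO,W:wait | queues: N=0 E=0 S=0 W=2
Step 3 [EW]: N:wait,E:empty,S:wait,W:car4-GO | queues: N=0 E=0 S=0 W=1
Step 4 [EW]: N:wait,E:empty,S:wait,W:car5-GO | queues: N=0 E=0 S=0 W=0
Car 4 crosses at step 3

3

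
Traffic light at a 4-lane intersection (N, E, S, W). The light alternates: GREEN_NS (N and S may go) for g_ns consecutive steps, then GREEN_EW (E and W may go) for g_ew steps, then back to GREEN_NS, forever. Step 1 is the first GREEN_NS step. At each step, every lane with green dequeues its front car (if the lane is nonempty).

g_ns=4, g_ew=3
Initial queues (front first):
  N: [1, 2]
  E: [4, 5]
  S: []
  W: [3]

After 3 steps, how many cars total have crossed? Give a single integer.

Step 1 [NS]: N:car1-GO,E:wait,S:empty,W:wait | queues: N=1 E=2 S=0 W=1
Step 2 [NS]: N:car2-GO,E:wait,S:empty,W:wait | queues: N=0 E=2 S=0 W=1
Step 3 [NS]: N:empty,E:wait,S:empty,W:wait | queues: N=0 E=2 S=0 W=1
Cars crossed by step 3: 2

Answer: 2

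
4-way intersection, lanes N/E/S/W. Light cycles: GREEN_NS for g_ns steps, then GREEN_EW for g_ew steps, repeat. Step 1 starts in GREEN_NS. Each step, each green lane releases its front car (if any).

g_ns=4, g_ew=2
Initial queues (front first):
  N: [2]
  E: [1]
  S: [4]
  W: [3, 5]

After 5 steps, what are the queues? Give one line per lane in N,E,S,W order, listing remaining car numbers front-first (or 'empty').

Step 1 [NS]: N:car2-GO,E:wait,S:car4-GO,W:wait | queues: N=0 E=1 S=0 W=2
Step 2 [NS]: N:empty,E:wait,S:empty,W:wait | queues: N=0 E=1 S=0 W=2
Step 3 [NS]: N:empty,E:wait,S:empty,W:wait | queues: N=0 E=1 S=0 W=2
Step 4 [NS]: N:empty,E:wait,S:empty,W:wait | queues: N=0 E=1 S=0 W=2
Step 5 [EW]: N:wait,E:car1-GO,S:wait,W:car3-GO | queues: N=0 E=0 S=0 W=1

N: empty
E: empty
S: empty
W: 5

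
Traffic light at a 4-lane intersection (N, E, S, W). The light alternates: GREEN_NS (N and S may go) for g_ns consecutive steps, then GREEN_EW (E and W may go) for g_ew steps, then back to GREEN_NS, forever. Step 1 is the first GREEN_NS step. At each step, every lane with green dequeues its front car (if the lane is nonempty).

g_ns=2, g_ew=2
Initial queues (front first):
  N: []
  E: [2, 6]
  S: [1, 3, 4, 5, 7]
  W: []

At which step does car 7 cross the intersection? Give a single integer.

Step 1 [NS]: N:empty,E:wait,S:car1-GO,W:wait | queues: N=0 E=2 S=4 W=0
Step 2 [NS]: N:empty,E:wait,S:car3-GO,W:wait | queues: N=0 E=2 S=3 W=0
Step 3 [EW]: N:wait,E:car2-GO,S:wait,W:empty | queues: N=0 E=1 S=3 W=0
Step 4 [EW]: N:wait,E:car6-GO,S:wait,W:empty | queues: N=0 E=0 S=3 W=0
Step 5 [NS]: N:empty,E:wait,S:car4-GO,W:wait | queues: N=0 E=0 S=2 W=0
Step 6 [NS]: N:empty,E:wait,S:car5-GO,W:wait | queues: N=0 E=0 S=1 W=0
Step 7 [EW]: N:wait,E:empty,S:wait,W:empty | queues: N=0 E=0 S=1 W=0
Step 8 [EW]: N:wait,E:empty,S:wait,W:empty | queues: N=0 E=0 S=1 W=0
Step 9 [NS]: N:empty,E:wait,S:car7-GO,W:wait | queues: N=0 E=0 S=0 W=0
Car 7 crosses at step 9

9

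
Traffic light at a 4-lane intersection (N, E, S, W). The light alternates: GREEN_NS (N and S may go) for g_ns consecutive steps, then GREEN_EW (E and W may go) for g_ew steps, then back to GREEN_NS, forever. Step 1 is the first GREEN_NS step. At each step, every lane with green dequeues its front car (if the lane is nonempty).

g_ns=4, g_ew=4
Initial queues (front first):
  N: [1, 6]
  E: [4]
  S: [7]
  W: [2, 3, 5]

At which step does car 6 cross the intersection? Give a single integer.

Step 1 [NS]: N:car1-GO,E:wait,S:car7-GO,W:wait | queues: N=1 E=1 S=0 W=3
Step 2 [NS]: N:car6-GO,E:wait,S:empty,W:wait | queues: N=0 E=1 S=0 W=3
Step 3 [NS]: N:empty,E:wait,S:empty,W:wait | queues: N=0 E=1 S=0 W=3
Step 4 [NS]: N:empty,E:wait,S:empty,W:wait | queues: N=0 E=1 S=0 W=3
Step 5 [EW]: N:wait,E:car4-GO,S:wait,W:car2-GO | queues: N=0 E=0 S=0 W=2
Step 6 [EW]: N:wait,E:empty,S:wait,W:car3-GO | queues: N=0 E=0 S=0 W=1
Step 7 [EW]: N:wait,E:empty,S:wait,W:car5-GO | queues: N=0 E=0 S=0 W=0
Car 6 crosses at step 2

2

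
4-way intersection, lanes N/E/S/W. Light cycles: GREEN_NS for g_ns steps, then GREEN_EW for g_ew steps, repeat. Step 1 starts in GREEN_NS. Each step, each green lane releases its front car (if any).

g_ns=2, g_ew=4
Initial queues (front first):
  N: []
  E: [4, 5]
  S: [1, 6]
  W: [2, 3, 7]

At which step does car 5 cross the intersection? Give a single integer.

Step 1 [NS]: N:empty,E:wait,S:car1-GO,W:wait | queues: N=0 E=2 S=1 W=3
Step 2 [NS]: N:empty,E:wait,S:car6-GO,W:wait | queues: N=0 E=2 S=0 W=3
Step 3 [EW]: N:wait,E:car4-GO,S:wait,W:car2-GO | queues: N=0 E=1 S=0 W=2
Step 4 [EW]: N:wait,E:car5-GO,S:wait,W:car3-GO | queues: N=0 E=0 S=0 W=1
Step 5 [EW]: N:wait,E:empty,S:wait,W:car7-GO | queues: N=0 E=0 S=0 W=0
Car 5 crosses at step 4

4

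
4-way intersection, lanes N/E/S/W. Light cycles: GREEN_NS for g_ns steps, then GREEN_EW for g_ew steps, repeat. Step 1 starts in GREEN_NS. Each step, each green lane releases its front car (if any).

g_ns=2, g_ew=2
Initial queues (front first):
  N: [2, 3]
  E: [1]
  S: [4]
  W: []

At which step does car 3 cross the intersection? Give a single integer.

Step 1 [NS]: N:car2-GO,E:wait,S:car4-GO,W:wait | queues: N=1 E=1 S=0 W=0
Step 2 [NS]: N:car3-GO,E:wait,S:empty,W:wait | queues: N=0 E=1 S=0 W=0
Step 3 [EW]: N:wait,E:car1-GO,S:wait,W:empty | queues: N=0 E=0 S=0 W=0
Car 3 crosses at step 2

2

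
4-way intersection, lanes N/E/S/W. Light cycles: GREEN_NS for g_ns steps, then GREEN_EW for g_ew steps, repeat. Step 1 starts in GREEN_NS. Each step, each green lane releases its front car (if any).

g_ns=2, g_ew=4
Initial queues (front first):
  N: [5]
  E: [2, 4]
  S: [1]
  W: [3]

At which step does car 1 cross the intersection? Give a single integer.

Step 1 [NS]: N:car5-GO,E:wait,S:car1-GO,W:wait | queues: N=0 E=2 S=0 W=1
Step 2 [NS]: N:empty,E:wait,S:empty,W:wait | queues: N=0 E=2 S=0 W=1
Step 3 [EW]: N:wait,E:car2-GO,S:wait,W:car3-GO | queues: N=0 E=1 S=0 W=0
Step 4 [EW]: N:wait,E:car4-GO,S:wait,W:empty | queues: N=0 E=0 S=0 W=0
Car 1 crosses at step 1

1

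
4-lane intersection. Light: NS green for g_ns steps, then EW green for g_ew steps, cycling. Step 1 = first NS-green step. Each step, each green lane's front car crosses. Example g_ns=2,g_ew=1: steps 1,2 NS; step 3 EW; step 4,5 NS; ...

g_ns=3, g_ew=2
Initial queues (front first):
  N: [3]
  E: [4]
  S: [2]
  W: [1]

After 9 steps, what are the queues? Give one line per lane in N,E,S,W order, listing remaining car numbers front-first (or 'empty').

Step 1 [NS]: N:car3-GO,E:wait,S:car2-GO,W:wait | queues: N=0 E=1 S=0 W=1
Step 2 [NS]: N:empty,E:wait,S:empty,W:wait | queues: N=0 E=1 S=0 W=1
Step 3 [NS]: N:empty,E:wait,S:empty,W:wait | queues: N=0 E=1 S=0 W=1
Step 4 [EW]: N:wait,E:car4-GO,S:wait,W:car1-GO | queues: N=0 E=0 S=0 W=0

N: empty
E: empty
S: empty
W: empty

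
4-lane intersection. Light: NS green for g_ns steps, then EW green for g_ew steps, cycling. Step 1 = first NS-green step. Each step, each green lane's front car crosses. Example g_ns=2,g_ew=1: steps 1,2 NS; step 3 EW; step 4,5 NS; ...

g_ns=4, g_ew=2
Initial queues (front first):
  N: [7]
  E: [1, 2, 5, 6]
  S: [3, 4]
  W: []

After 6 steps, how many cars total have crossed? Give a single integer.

Answer: 5

Derivation:
Step 1 [NS]: N:car7-GO,E:wait,S:car3-GO,W:wait | queues: N=0 E=4 S=1 W=0
Step 2 [NS]: N:empty,E:wait,S:car4-GO,W:wait | queues: N=0 E=4 S=0 W=0
Step 3 [NS]: N:empty,E:wait,S:empty,W:wait | queues: N=0 E=4 S=0 W=0
Step 4 [NS]: N:empty,E:wait,S:empty,W:wait | queues: N=0 E=4 S=0 W=0
Step 5 [EW]: N:wait,E:car1-GO,S:wait,W:empty | queues: N=0 E=3 S=0 W=0
Step 6 [EW]: N:wait,E:car2-GO,S:wait,W:empty | queues: N=0 E=2 S=0 W=0
Cars crossed by step 6: 5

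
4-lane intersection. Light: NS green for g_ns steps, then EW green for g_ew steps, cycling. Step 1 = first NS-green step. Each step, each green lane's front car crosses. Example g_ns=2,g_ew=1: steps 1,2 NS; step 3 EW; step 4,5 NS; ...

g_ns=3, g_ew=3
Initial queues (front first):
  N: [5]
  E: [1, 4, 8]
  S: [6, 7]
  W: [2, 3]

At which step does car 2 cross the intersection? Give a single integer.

Step 1 [NS]: N:car5-GO,E:wait,S:car6-GO,W:wait | queues: N=0 E=3 S=1 W=2
Step 2 [NS]: N:empty,E:wait,S:car7-GO,W:wait | queues: N=0 E=3 S=0 W=2
Step 3 [NS]: N:empty,E:wait,S:empty,W:wait | queues: N=0 E=3 S=0 W=2
Step 4 [EW]: N:wait,E:car1-GO,S:wait,W:car2-GO | queues: N=0 E=2 S=0 W=1
Step 5 [EW]: N:wait,E:car4-GO,S:wait,W:car3-GO | queues: N=0 E=1 S=0 W=0
Step 6 [EW]: N:wait,E:car8-GO,S:wait,W:empty | queues: N=0 E=0 S=0 W=0
Car 2 crosses at step 4

4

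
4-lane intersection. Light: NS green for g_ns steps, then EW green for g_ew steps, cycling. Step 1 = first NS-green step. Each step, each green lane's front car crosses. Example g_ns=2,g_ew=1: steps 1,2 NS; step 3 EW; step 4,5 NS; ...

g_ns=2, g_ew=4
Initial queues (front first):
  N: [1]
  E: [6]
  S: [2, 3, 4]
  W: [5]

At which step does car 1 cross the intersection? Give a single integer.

Step 1 [NS]: N:car1-GO,E:wait,S:car2-GO,W:wait | queues: N=0 E=1 S=2 W=1
Step 2 [NS]: N:empty,E:wait,S:car3-GO,W:wait | queues: N=0 E=1 S=1 W=1
Step 3 [EW]: N:wait,E:car6-GO,S:wait,W:car5-GO | queues: N=0 E=0 S=1 W=0
Step 4 [EW]: N:wait,E:empty,S:wait,W:empty | queues: N=0 E=0 S=1 W=0
Step 5 [EW]: N:wait,E:empty,S:wait,W:empty | queues: N=0 E=0 S=1 W=0
Step 6 [EW]: N:wait,E:empty,S:wait,W:empty | queues: N=0 E=0 S=1 W=0
Step 7 [NS]: N:empty,E:wait,S:car4-GO,W:wait | queues: N=0 E=0 S=0 W=0
Car 1 crosses at step 1

1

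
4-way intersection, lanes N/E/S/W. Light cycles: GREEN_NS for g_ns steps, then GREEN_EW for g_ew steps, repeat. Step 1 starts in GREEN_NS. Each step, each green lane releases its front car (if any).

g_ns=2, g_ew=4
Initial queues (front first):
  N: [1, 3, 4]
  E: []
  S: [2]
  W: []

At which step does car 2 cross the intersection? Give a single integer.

Step 1 [NS]: N:car1-GO,E:wait,S:car2-GO,W:wait | queues: N=2 E=0 S=0 W=0
Step 2 [NS]: N:car3-GO,E:wait,S:empty,W:wait | queues: N=1 E=0 S=0 W=0
Step 3 [EW]: N:wait,E:empty,S:wait,W:empty | queues: N=1 E=0 S=0 W=0
Step 4 [EW]: N:wait,E:empty,S:wait,W:empty | queues: N=1 E=0 S=0 W=0
Step 5 [EW]: N:wait,E:empty,S:wait,W:empty | queues: N=1 E=0 S=0 W=0
Step 6 [EW]: N:wait,E:empty,S:wait,W:empty | queues: N=1 E=0 S=0 W=0
Step 7 [NS]: N:car4-GO,E:wait,S:empty,W:wait | queues: N=0 E=0 S=0 W=0
Car 2 crosses at step 1

1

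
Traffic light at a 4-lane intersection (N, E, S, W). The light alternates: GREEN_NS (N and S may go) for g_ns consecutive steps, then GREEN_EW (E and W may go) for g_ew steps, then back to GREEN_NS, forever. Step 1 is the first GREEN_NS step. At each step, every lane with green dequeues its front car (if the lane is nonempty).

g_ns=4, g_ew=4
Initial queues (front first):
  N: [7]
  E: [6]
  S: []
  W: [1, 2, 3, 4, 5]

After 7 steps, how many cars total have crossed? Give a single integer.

Step 1 [NS]: N:car7-GO,E:wait,S:empty,W:wait | queues: N=0 E=1 S=0 W=5
Step 2 [NS]: N:empty,E:wait,S:empty,W:wait | queues: N=0 E=1 S=0 W=5
Step 3 [NS]: N:empty,E:wait,S:empty,W:wait | queues: N=0 E=1 S=0 W=5
Step 4 [NS]: N:empty,E:wait,S:empty,W:wait | queues: N=0 E=1 S=0 W=5
Step 5 [EW]: N:wait,E:car6-GO,S:wait,W:car1-GO | queues: N=0 E=0 S=0 W=4
Step 6 [EW]: N:wait,E:empty,S:wait,W:car2-GO | queues: N=0 E=0 S=0 W=3
Step 7 [EW]: N:wait,E:empty,S:wait,W:car3-GO | queues: N=0 E=0 S=0 W=2
Cars crossed by step 7: 5

Answer: 5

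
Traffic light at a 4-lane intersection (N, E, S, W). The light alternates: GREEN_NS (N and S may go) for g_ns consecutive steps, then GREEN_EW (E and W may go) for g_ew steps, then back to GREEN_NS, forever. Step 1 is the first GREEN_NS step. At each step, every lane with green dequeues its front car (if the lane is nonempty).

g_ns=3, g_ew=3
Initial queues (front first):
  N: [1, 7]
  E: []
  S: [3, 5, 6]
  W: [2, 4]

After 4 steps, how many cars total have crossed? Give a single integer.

Answer: 6

Derivation:
Step 1 [NS]: N:car1-GO,E:wait,S:car3-GO,W:wait | queues: N=1 E=0 S=2 W=2
Step 2 [NS]: N:car7-GO,E:wait,S:car5-GO,W:wait | queues: N=0 E=0 S=1 W=2
Step 3 [NS]: N:empty,E:wait,S:car6-GO,W:wait | queues: N=0 E=0 S=0 W=2
Step 4 [EW]: N:wait,E:empty,S:wait,W:car2-GO | queues: N=0 E=0 S=0 W=1
Cars crossed by step 4: 6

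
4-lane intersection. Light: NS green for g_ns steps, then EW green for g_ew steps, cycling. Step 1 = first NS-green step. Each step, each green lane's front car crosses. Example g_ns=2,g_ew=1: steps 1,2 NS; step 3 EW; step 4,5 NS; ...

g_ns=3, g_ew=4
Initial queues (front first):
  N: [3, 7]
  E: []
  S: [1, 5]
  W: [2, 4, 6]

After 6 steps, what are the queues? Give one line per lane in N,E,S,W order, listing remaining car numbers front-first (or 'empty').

Step 1 [NS]: N:car3-GO,E:wait,S:car1-GO,W:wait | queues: N=1 E=0 S=1 W=3
Step 2 [NS]: N:car7-GO,E:wait,S:car5-GO,W:wait | queues: N=0 E=0 S=0 W=3
Step 3 [NS]: N:empty,E:wait,S:empty,W:wait | queues: N=0 E=0 S=0 W=3
Step 4 [EW]: N:wait,E:empty,S:wait,W:car2-GO | queues: N=0 E=0 S=0 W=2
Step 5 [EW]: N:wait,E:empty,S:wait,W:car4-GO | queues: N=0 E=0 S=0 W=1
Step 6 [EW]: N:wait,E:empty,S:wait,W:car6-GO | queues: N=0 E=0 S=0 W=0

N: empty
E: empty
S: empty
W: empty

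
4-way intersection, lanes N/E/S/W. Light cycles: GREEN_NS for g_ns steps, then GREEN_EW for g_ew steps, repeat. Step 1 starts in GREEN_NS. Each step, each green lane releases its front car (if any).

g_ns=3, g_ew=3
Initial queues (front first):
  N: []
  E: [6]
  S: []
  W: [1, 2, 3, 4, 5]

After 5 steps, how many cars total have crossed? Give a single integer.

Step 1 [NS]: N:empty,E:wait,S:empty,W:wait | queues: N=0 E=1 S=0 W=5
Step 2 [NS]: N:empty,E:wait,S:empty,W:wait | queues: N=0 E=1 S=0 W=5
Step 3 [NS]: N:empty,E:wait,S:empty,W:wait | queues: N=0 E=1 S=0 W=5
Step 4 [EW]: N:wait,E:car6-GO,S:wait,W:car1-GO | queues: N=0 E=0 S=0 W=4
Step 5 [EW]: N:wait,E:empty,S:wait,W:car2-GO | queues: N=0 E=0 S=0 W=3
Cars crossed by step 5: 3

Answer: 3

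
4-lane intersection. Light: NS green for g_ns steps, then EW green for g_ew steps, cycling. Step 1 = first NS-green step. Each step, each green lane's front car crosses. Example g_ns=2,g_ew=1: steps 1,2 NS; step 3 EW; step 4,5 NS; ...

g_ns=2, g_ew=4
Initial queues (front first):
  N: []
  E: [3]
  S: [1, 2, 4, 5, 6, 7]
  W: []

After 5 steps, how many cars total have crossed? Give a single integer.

Answer: 3

Derivation:
Step 1 [NS]: N:empty,E:wait,S:car1-GO,W:wait | queues: N=0 E=1 S=5 W=0
Step 2 [NS]: N:empty,E:wait,S:car2-GO,W:wait | queues: N=0 E=1 S=4 W=0
Step 3 [EW]: N:wait,E:car3-GO,S:wait,W:empty | queues: N=0 E=0 S=4 W=0
Step 4 [EW]: N:wait,E:empty,S:wait,W:empty | queues: N=0 E=0 S=4 W=0
Step 5 [EW]: N:wait,E:empty,S:wait,W:empty | queues: N=0 E=0 S=4 W=0
Cars crossed by step 5: 3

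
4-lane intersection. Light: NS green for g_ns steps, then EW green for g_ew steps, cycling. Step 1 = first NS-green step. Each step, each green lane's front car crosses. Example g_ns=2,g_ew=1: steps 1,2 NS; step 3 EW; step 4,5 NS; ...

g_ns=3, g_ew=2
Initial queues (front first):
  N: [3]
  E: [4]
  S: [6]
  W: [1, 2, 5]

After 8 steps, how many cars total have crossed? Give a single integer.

Step 1 [NS]: N:car3-GO,E:wait,S:car6-GO,W:wait | queues: N=0 E=1 S=0 W=3
Step 2 [NS]: N:empty,E:wait,S:empty,W:wait | queues: N=0 E=1 S=0 W=3
Step 3 [NS]: N:empty,E:wait,S:empty,W:wait | queues: N=0 E=1 S=0 W=3
Step 4 [EW]: N:wait,E:car4-GO,S:wait,W:car1-GO | queues: N=0 E=0 S=0 W=2
Step 5 [EW]: N:wait,E:empty,S:wait,W:car2-GO | queues: N=0 E=0 S=0 W=1
Step 6 [NS]: N:empty,E:wait,S:empty,W:wait | queues: N=0 E=0 S=0 W=1
Step 7 [NS]: N:empty,E:wait,S:empty,W:wait | queues: N=0 E=0 S=0 W=1
Step 8 [NS]: N:empty,E:wait,S:empty,W:wait | queues: N=0 E=0 S=0 W=1
Cars crossed by step 8: 5

Answer: 5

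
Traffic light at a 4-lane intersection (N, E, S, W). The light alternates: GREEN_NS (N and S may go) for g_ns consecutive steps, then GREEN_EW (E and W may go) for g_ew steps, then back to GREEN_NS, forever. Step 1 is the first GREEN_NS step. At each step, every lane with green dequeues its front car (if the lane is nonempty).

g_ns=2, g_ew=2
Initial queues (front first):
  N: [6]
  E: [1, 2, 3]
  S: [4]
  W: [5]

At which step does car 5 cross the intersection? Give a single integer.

Step 1 [NS]: N:car6-GO,E:wait,S:car4-GO,W:wait | queues: N=0 E=3 S=0 W=1
Step 2 [NS]: N:empty,E:wait,S:empty,W:wait | queues: N=0 E=3 S=0 W=1
Step 3 [EW]: N:wait,E:car1-GO,S:wait,W:car5-GO | queues: N=0 E=2 S=0 W=0
Step 4 [EW]: N:wait,E:car2-GO,S:wait,W:empty | queues: N=0 E=1 S=0 W=0
Step 5 [NS]: N:empty,E:wait,S:empty,W:wait | queues: N=0 E=1 S=0 W=0
Step 6 [NS]: N:empty,E:wait,S:empty,W:wait | queues: N=0 E=1 S=0 W=0
Step 7 [EW]: N:wait,E:car3-GO,S:wait,W:empty | queues: N=0 E=0 S=0 W=0
Car 5 crosses at step 3

3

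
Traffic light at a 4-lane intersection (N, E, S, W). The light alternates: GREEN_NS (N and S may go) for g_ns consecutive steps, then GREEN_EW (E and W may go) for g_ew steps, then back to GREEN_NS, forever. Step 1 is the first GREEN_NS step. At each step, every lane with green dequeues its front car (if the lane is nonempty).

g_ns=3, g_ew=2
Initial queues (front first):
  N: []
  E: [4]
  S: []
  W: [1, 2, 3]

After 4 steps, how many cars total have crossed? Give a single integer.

Answer: 2

Derivation:
Step 1 [NS]: N:empty,E:wait,S:empty,W:wait | queues: N=0 E=1 S=0 W=3
Step 2 [NS]: N:empty,E:wait,S:empty,W:wait | queues: N=0 E=1 S=0 W=3
Step 3 [NS]: N:empty,E:wait,S:empty,W:wait | queues: N=0 E=1 S=0 W=3
Step 4 [EW]: N:wait,E:car4-GO,S:wait,W:car1-GO | queues: N=0 E=0 S=0 W=2
Cars crossed by step 4: 2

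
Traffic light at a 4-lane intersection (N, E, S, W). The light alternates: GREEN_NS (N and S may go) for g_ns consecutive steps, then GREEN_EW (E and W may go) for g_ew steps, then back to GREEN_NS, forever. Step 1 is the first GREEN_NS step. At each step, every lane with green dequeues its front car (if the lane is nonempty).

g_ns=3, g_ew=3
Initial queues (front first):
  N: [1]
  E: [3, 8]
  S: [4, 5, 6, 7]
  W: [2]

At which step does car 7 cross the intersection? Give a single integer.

Step 1 [NS]: N:car1-GO,E:wait,S:car4-GO,W:wait | queues: N=0 E=2 S=3 W=1
Step 2 [NS]: N:empty,E:wait,S:car5-GO,W:wait | queues: N=0 E=2 S=2 W=1
Step 3 [NS]: N:empty,E:wait,S:car6-GO,W:wait | queues: N=0 E=2 S=1 W=1
Step 4 [EW]: N:wait,E:car3-GO,S:wait,W:car2-GO | queues: N=0 E=1 S=1 W=0
Step 5 [EW]: N:wait,E:car8-GO,S:wait,W:empty | queues: N=0 E=0 S=1 W=0
Step 6 [EW]: N:wait,E:empty,S:wait,W:empty | queues: N=0 E=0 S=1 W=0
Step 7 [NS]: N:empty,E:wait,S:car7-GO,W:wait | queues: N=0 E=0 S=0 W=0
Car 7 crosses at step 7

7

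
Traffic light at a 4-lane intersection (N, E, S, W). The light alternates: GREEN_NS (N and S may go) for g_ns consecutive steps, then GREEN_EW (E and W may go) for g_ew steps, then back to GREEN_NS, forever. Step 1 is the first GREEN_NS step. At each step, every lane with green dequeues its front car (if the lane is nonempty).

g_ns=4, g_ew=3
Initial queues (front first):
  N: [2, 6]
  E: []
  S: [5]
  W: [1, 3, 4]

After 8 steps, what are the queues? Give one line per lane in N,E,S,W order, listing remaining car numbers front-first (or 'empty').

Step 1 [NS]: N:car2-GO,E:wait,S:car5-GO,W:wait | queues: N=1 E=0 S=0 W=3
Step 2 [NS]: N:car6-GO,E:wait,S:empty,W:wait | queues: N=0 E=0 S=0 W=3
Step 3 [NS]: N:empty,E:wait,S:empty,W:wait | queues: N=0 E=0 S=0 W=3
Step 4 [NS]: N:empty,E:wait,S:empty,W:wait | queues: N=0 E=0 S=0 W=3
Step 5 [EW]: N:wait,E:empty,S:wait,W:car1-GO | queues: N=0 E=0 S=0 W=2
Step 6 [EW]: N:wait,E:empty,S:wait,W:car3-GO | queues: N=0 E=0 S=0 W=1
Step 7 [EW]: N:wait,E:empty,S:wait,W:car4-GO | queues: N=0 E=0 S=0 W=0

N: empty
E: empty
S: empty
W: empty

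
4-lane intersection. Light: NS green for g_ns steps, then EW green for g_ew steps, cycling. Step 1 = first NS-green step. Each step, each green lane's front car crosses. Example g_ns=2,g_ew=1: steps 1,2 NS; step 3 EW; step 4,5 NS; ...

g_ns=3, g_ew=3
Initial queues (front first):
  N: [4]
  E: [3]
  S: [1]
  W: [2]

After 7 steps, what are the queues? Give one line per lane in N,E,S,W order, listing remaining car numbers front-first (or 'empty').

Step 1 [NS]: N:car4-GO,E:wait,S:car1-GO,W:wait | queues: N=0 E=1 S=0 W=1
Step 2 [NS]: N:empty,E:wait,S:empty,W:wait | queues: N=0 E=1 S=0 W=1
Step 3 [NS]: N:empty,E:wait,S:empty,W:wait | queues: N=0 E=1 S=0 W=1
Step 4 [EW]: N:wait,E:car3-GO,S:wait,W:car2-GO | queues: N=0 E=0 S=0 W=0

N: empty
E: empty
S: empty
W: empty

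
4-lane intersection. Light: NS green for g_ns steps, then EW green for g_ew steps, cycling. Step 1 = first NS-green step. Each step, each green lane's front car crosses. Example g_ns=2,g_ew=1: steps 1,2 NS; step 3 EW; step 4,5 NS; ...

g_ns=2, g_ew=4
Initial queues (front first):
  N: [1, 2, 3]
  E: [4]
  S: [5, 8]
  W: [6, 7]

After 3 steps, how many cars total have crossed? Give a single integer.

Step 1 [NS]: N:car1-GO,E:wait,S:car5-GO,W:wait | queues: N=2 E=1 S=1 W=2
Step 2 [NS]: N:car2-GO,E:wait,S:car8-GO,W:wait | queues: N=1 E=1 S=0 W=2
Step 3 [EW]: N:wait,E:car4-GO,S:wait,W:car6-GO | queues: N=1 E=0 S=0 W=1
Cars crossed by step 3: 6

Answer: 6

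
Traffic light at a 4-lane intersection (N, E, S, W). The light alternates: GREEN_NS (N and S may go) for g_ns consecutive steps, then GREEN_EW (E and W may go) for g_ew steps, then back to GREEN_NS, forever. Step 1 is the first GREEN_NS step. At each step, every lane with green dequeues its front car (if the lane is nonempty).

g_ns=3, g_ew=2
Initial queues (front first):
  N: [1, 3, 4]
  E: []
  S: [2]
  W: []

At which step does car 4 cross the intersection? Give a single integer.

Step 1 [NS]: N:car1-GO,E:wait,S:car2-GO,W:wait | queues: N=2 E=0 S=0 W=0
Step 2 [NS]: N:car3-GO,E:wait,S:empty,W:wait | queues: N=1 E=0 S=0 W=0
Step 3 [NS]: N:car4-GO,E:wait,S:empty,W:wait | queues: N=0 E=0 S=0 W=0
Car 4 crosses at step 3

3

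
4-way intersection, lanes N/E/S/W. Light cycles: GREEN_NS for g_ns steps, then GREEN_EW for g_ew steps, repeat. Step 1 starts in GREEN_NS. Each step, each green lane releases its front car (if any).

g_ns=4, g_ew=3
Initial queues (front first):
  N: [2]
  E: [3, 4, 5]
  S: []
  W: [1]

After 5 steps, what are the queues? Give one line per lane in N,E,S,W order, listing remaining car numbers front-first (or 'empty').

Step 1 [NS]: N:car2-GO,E:wait,S:empty,W:wait | queues: N=0 E=3 S=0 W=1
Step 2 [NS]: N:empty,E:wait,S:empty,W:wait | queues: N=0 E=3 S=0 W=1
Step 3 [NS]: N:empty,E:wait,S:empty,W:wait | queues: N=0 E=3 S=0 W=1
Step 4 [NS]: N:empty,E:wait,S:empty,W:wait | queues: N=0 E=3 S=0 W=1
Step 5 [EW]: N:wait,E:car3-GO,S:wait,W:car1-GO | queues: N=0 E=2 S=0 W=0

N: empty
E: 4 5
S: empty
W: empty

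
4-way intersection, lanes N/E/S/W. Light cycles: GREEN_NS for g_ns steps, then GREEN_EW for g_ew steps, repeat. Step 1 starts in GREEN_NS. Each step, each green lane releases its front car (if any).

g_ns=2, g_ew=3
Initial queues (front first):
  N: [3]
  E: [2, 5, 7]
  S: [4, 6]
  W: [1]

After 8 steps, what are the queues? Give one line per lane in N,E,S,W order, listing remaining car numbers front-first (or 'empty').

Step 1 [NS]: N:car3-GO,E:wait,S:car4-GO,W:wait | queues: N=0 E=3 S=1 W=1
Step 2 [NS]: N:empty,E:wait,S:car6-GO,W:wait | queues: N=0 E=3 S=0 W=1
Step 3 [EW]: N:wait,E:car2-GO,S:wait,W:car1-GO | queues: N=0 E=2 S=0 W=0
Step 4 [EW]: N:wait,E:car5-GO,S:wait,W:empty | queues: N=0 E=1 S=0 W=0
Step 5 [EW]: N:wait,E:car7-GO,S:wait,W:empty | queues: N=0 E=0 S=0 W=0

N: empty
E: empty
S: empty
W: empty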